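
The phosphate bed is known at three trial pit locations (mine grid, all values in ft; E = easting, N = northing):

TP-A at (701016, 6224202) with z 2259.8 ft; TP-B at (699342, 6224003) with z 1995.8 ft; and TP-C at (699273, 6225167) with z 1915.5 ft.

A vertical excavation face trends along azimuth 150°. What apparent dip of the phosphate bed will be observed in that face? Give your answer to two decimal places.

Let the plane be z = a·E + b·N + c.
TP-B−TP-A: −1674a − 199b = −264;  TP-C−TP-A: −1743a + 965b = −344.3.
Solving gives a = 0.16475, b = −0.05922.
Unit vector along 150° is (sin 150°, cos 150°) = (0.5000, -0.8660).
Slope in that direction = a·(0.5000) + b·(-0.8660) = 0.13366.
Apparent dip = arctan|0.13366| = 7.61° (true dip is 9.9°, so apparent ≤ true as expected).

7.61°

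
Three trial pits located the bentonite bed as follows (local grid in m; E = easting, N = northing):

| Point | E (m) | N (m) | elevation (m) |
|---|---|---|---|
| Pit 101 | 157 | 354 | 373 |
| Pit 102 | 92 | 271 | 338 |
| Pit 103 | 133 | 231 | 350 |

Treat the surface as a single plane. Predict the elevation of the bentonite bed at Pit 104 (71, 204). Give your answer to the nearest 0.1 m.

322.3 m

Two edge vectors: Pit 101→Pit 102 = (-65, -83, -35), Pit 101→Pit 103 = (-24, -123, -23).
Normal n = (Pit 101→Pit 102) × (Pit 101→Pit 103) = (-2396, -655, 6003).
So ∂z/∂E = −n_x/n_z = 0.39913 and ∂z/∂N = −n_y/n_z = 0.10911.
Intercept c from Pit 101: 373 − 62.66 − 38.63 = 271.71.
At (71, 204): z = 28.3 + 22.3 + 271.71 = 322.3 m.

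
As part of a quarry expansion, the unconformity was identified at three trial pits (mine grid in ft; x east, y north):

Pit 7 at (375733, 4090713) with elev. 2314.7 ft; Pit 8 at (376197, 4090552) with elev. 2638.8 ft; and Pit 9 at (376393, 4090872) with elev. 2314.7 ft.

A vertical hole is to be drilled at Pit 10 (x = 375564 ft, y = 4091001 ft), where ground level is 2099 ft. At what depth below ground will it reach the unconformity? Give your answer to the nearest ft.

Let the plane be z = a·x + b·y + c.
Pit 8−Pit 7: 464a − 161b = 324.1;  Pit 9−Pit 7: 660a + 159b = 0.
Solving gives a = 0.28623109, b = −1.18812904.
Then c = 2314.7 − a·375733 − b·4090713 = 4755063.15.
At (375564, 4091001): z_contact = 107498.1 − 4860637.1 + 4755063.15 = 1924.1 ft.
Depth below ground = 2099 − 1924.1 = 175 ft.

175 ft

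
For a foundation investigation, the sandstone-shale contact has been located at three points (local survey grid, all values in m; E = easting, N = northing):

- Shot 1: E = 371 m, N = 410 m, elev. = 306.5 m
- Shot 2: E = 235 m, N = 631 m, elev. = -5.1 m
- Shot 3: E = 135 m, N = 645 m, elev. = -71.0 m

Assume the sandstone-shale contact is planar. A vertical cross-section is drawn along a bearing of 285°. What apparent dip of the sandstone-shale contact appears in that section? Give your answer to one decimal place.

Two edge vectors: Shot 1→Shot 2 = (-136, 221, -311.6), Shot 1→Shot 3 = (-236, 235, -377.5).
Normal n = (Shot 1→Shot 2) × (Shot 1→Shot 3) = (-10201.5, 22197.6, 20196).
So ∂z/∂E = −n_x/n_z = 0.50512 and ∂z/∂N = −n_y/n_z = −1.09911.
Unit vector along 285° is (sin 285°, cos 285°) = (-0.9659, 0.2588).
Slope in that direction = a·(-0.9659) + b·(0.2588) = −0.77238.
Apparent dip = arctan|0.77238| = 37.7° (true dip is 50.4°, so apparent ≤ true as expected).

37.7°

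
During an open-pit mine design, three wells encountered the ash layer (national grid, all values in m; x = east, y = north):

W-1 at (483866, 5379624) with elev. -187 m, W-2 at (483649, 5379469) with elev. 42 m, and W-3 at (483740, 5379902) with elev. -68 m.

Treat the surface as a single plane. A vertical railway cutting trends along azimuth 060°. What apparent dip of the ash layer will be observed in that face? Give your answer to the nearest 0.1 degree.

Let the plane be z = a·x + b·y + c.
W-2−W-1: −217a − 155b = 229;  W-3−W-1: −126a + 278b = 119.
Solving gives a = −1.02819, b = −0.03796.
Unit vector along 060° is (sin 60°, cos 60°) = (0.8660, 0.5000).
Slope in that direction = a·(0.8660) + b·(0.5000) = −0.90942.
Apparent dip = arctan|0.90942| = 42.3° (true dip is 45.8°, so apparent ≤ true as expected).

42.3°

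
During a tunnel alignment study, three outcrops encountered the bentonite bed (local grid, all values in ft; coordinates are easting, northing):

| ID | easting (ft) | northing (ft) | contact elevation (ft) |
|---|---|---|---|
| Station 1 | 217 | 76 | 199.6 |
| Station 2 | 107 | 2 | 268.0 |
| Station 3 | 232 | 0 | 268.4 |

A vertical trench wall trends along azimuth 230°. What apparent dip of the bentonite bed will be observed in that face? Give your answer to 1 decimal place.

30.6°

Let the plane be z = a·easting + b·northing + c.
Station 2−Station 1: −110a − 74b = 68.4;  Station 3−Station 1: 15a − 76b = 68.8.
Solving gives a = −0.01132, b = −0.90750.
Unit vector along 230° is (sin 230°, cos 230°) = (-0.7660, -0.6428).
Slope in that direction = a·(-0.7660) + b·(-0.6428) = 0.59200.
Apparent dip = arctan|0.59200| = 30.6° (true dip is 42.2°, so apparent ≤ true as expected).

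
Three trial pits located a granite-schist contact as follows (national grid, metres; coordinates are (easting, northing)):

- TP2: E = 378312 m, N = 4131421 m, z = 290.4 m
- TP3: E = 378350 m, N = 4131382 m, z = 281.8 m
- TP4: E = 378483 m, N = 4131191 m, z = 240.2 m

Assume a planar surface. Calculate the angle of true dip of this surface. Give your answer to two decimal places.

11.93°

Two edge vectors: TP2→TP3 = (38, -39, -8.6), TP2→TP4 = (171, -230, -50.2).
Normal n = (TP2→TP3) × (TP2→TP4) = (-20.2, 437, -2071).
So ∂z/∂E = −n_x/n_z = −0.00975 and ∂z/∂N = −n_y/n_z = 0.21101.
Gradient magnitude |∇z| = √(a² + b²) = √(0.00010 + 0.04452) = 0.21123.
True dip = arctan(0.21123) = 11.93°, dipping toward S (azimuth ≈ 177°).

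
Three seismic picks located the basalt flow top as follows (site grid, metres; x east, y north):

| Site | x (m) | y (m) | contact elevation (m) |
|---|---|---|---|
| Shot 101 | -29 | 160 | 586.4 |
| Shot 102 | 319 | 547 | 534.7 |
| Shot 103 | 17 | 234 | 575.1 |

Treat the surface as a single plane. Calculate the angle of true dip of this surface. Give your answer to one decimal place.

11.7°

Two edge vectors: Shot 101→Shot 102 = (348, 387, -51.7), Shot 101→Shot 103 = (46, 74, -11.3).
Normal n = (Shot 101→Shot 102) × (Shot 101→Shot 103) = (-547.3, 1554.2, 7950).
So ∂z/∂x = −n_x/n_z = 0.06884 and ∂z/∂y = −n_y/n_z = −0.19550.
Gradient magnitude |∇z| = √(a² + b²) = √(0.00474 + 0.03822) = 0.20726.
True dip = arctan(0.20726) = 11.7°, dipping toward NNW (azimuth ≈ 341°).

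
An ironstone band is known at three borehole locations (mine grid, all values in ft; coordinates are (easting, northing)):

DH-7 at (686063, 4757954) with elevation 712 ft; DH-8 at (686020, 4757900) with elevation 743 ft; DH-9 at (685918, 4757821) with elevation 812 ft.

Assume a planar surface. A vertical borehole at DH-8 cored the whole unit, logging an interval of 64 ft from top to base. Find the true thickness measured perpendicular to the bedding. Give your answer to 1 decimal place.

Let the plane be z = a·E + b·N + c.
DH-8−DH-7: −43a − 54b = 31;  DH-9−DH-7: −145a − 133b = 100.
Solving gives a = −0.60493, b = −0.09237.
|∇z| = √(a²+b²) = 0.61194, so dip δ = arctan(0.61194) = 31.46°.
True thickness = vertical thickness × cos δ = 64 × cos 31.46° = 54.6 ft.

54.6 ft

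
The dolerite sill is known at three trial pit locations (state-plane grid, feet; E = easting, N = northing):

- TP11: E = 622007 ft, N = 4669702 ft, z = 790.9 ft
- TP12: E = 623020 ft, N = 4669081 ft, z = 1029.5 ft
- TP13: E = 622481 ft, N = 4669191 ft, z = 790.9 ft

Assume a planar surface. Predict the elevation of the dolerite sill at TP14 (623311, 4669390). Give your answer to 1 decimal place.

Two edge vectors: TP11→TP12 = (1013, -621, 238.6), TP11→TP13 = (474, -511, 0).
Normal n = (TP11→TP12) × (TP11→TP13) = (121924.6, 113096.4, -223289).
So ∂z/∂E = −n_x/n_z = 0.546039438 and ∂z/∂N = −n_y/n_z = 0.506502336.
Intercept c from TP11: 790.9 − 339640.35 − 2365214.97 = −2704064.42.
At (623311, 4669390): z = 340352.4 + 2365056.9 − 2704064.42 = 1344.9 ft.

1344.9 ft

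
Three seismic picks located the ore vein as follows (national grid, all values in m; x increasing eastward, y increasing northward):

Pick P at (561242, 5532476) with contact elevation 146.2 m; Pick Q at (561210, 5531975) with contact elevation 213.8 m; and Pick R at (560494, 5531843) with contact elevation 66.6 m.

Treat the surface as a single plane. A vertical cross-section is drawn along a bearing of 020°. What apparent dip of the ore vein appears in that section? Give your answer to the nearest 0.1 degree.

3.5°

Two edge vectors: Pick P→Pick Q = (-32, -501, 67.6), Pick P→Pick R = (-748, -633, -79.6).
Normal n = (Pick P→Pick Q) × (Pick P→Pick R) = (82670.4, -53112, -354492).
So ∂z/∂x = −n_x/n_z = 0.23321 and ∂z/∂y = −n_y/n_z = −0.14983.
Unit vector along 020° is (sin 20°, cos 20°) = (0.3420, 0.9397).
Slope in that direction = a·(0.3420) + b·(0.9397) = −0.06103.
Apparent dip = arctan|0.06103| = 3.5° (true dip is 15.5°, so apparent ≤ true as expected).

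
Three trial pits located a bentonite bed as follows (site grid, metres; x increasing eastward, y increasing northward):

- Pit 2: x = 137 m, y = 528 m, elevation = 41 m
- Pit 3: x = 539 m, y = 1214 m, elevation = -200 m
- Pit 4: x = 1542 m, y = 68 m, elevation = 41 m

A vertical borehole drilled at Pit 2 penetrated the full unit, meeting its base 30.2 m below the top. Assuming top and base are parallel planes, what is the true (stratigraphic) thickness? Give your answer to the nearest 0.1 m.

Let the plane be z = a·x + b·y + c.
Pit 3−Pit 2: 402a + 686b = −241;  Pit 4−Pit 2: 1405a − 460b = 0.
Solving gives a = −0.09650, b = −0.29476.
|∇z| = √(a²+b²) = 0.31016, so dip δ = arctan(0.31016) = 17.23°.
True thickness = vertical thickness × cos δ = 30.2 × cos 17.23° = 28.8 m.

28.8 m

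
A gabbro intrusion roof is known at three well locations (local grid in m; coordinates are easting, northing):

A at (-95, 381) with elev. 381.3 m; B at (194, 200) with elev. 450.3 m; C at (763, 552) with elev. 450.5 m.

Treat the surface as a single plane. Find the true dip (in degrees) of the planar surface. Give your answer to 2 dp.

Let the plane be z = a·easting + b·northing + c.
B−A: 289a − 181b = 69;  C−A: 858a + 171b = 69.2.
Solving gives a = 0.11882, b = −0.19150.
Gradient magnitude |∇z| = √(a² + b²) = √(0.01412 + 0.03667) = 0.22537.
True dip = arctan(0.22537) = 12.70°, dipping toward NNW (azimuth ≈ 328°).

12.70°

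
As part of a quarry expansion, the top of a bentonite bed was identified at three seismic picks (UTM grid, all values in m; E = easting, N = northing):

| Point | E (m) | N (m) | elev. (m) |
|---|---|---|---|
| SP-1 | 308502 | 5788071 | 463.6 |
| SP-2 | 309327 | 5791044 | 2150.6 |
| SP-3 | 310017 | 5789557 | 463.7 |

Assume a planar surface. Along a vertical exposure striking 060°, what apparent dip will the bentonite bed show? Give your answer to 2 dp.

15.24°

Two edge vectors: SP-1→SP-2 = (825, 2973, 1687), SP-1→SP-3 = (1515, 1486, 0.1).
Normal n = (SP-1→SP-2) × (SP-1→SP-3) = (-2506584.7, 2555722.5, -3278145).
So ∂z/∂E = −n_x/n_z = −0.76464 and ∂z/∂N = −n_y/n_z = 0.77962.
Unit vector along 060° is (sin 60°, cos 60°) = (0.8660, 0.5000).
Slope in that direction = a·(0.8660) + b·(0.5000) = −0.27238.
Apparent dip = arctan|0.27238| = 15.24° (true dip is 47.5°, so apparent ≤ true as expected).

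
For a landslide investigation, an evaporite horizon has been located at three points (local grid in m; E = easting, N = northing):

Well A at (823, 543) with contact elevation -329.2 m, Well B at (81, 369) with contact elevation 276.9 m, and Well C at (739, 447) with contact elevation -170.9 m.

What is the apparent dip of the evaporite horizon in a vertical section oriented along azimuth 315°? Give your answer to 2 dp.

Let the plane be z = a·E + b·N + c.
Well B−Well A: −742a − 174b = 606.1;  Well C−Well A: −84a − 96b = 158.3.
Solving gives a = −0.54121, b = −1.17540.
Unit vector along 315° is (sin 315°, cos 315°) = (-0.7071, 0.7071).
Slope in that direction = a·(-0.7071) + b·(0.7071) = −0.44843.
Apparent dip = arctan|0.44843| = 24.15° (true dip is 52.3°, so apparent ≤ true as expected).

24.15°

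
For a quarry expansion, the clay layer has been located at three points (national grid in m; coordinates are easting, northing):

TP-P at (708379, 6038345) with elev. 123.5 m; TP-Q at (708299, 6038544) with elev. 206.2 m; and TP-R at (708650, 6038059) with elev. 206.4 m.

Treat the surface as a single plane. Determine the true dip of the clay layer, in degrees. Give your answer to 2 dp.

Two edge vectors: TP-P→TP-Q = (-80, 199, 82.7), TP-P→TP-R = (271, -286, 82.9).
Normal n = (TP-P→TP-Q) × (TP-P→TP-R) = (40149.3, 29043.7, -31049).
So ∂z/∂easting = −n_x/n_z = 1.29309 and ∂z/∂northing = −n_y/n_z = 0.93541.
Gradient magnitude |∇z| = √(a² + b²) = √(1.67209 + 0.87500) = 1.59596.
True dip = arctan(1.59596) = 57.93°, dipping toward SW (azimuth ≈ 234°).

57.93°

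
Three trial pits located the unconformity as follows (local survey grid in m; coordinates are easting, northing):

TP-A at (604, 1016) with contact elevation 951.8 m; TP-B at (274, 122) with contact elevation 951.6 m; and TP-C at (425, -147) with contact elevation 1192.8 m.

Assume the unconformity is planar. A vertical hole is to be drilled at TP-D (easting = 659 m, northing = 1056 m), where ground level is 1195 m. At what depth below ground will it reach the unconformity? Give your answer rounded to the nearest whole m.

204 m

Let the plane be z = a·easting + b·northing + c.
TP-B−TP-A: −330a − 894b = −0.2;  TP-C−TP-A: −179a − 1163b = 241.
Solving gives a = 0.96390, b = −0.35558.
Then c = 951.8 − a·604 − b·1016 = 730.87.
At (659, 1056): z_contact = 635.2 − 375.5 + 730.87 = 990.6 m.
Depth below ground = 1195 − 990.6 = 204 m.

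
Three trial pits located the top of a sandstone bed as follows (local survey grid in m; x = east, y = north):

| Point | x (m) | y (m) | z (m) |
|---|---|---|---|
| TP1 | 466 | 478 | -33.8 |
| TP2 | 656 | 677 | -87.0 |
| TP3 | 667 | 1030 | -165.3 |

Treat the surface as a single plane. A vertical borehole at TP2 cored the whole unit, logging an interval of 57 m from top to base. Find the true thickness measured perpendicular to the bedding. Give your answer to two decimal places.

Two edge vectors: TP1→TP2 = (190, 199, -53.2), TP1→TP3 = (201, 552, -131.5).
Normal n = (TP1→TP2) × (TP1→TP3) = (3197.9, 14291.8, 64881).
So ∂z/∂x = −n_x/n_z = −0.04929 and ∂z/∂y = −n_y/n_z = −0.22028.
|∇z| = √(a²+b²) = 0.22572, so dip δ = arctan(0.22572) = 12.72°.
True thickness = vertical thickness × cos δ = 57 × cos 12.72° = 55.60 m.

55.60 m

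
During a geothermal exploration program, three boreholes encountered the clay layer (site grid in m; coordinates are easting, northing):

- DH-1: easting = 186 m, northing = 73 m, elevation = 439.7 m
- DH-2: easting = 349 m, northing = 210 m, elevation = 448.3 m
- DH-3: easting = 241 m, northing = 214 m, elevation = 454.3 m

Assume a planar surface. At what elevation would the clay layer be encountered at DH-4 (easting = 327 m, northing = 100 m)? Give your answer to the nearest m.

436 m

Let the plane be z = a·easting + b·northing + c.
DH-2−DH-1: 163a + 137b = 8.6;  DH-3−DH-1: 55a + 141b = 14.6.
Solving gives a = −0.05098, b = 0.12343.
Then c = 439.7 − a·186 − b·73 = 440.17.
At (327, 100): z = −16.7 + 12.3 + 440.17 = 435.8 m.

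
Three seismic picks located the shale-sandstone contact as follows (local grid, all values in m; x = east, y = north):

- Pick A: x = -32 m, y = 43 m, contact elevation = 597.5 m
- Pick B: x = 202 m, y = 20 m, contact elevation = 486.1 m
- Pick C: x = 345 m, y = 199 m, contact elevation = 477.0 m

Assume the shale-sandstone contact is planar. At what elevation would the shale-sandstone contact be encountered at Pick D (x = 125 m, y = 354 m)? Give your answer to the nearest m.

Two edge vectors: Pick A→Pick B = (234, -23, -111.4), Pick A→Pick C = (377, 156, -120.5).
Normal n = (Pick A→Pick B) × (Pick A→Pick C) = (20149.9, -13800.8, 45175).
So ∂z/∂x = −n_x/n_z = −0.44604 and ∂z/∂y = −n_y/n_z = 0.30550.
Intercept c from Pick A: 597.5 − 14.27 − 13.14 = 570.09.
At (125, 354): z = −55.8 + 108.1 + 570.09 = 622.5 m.

622 m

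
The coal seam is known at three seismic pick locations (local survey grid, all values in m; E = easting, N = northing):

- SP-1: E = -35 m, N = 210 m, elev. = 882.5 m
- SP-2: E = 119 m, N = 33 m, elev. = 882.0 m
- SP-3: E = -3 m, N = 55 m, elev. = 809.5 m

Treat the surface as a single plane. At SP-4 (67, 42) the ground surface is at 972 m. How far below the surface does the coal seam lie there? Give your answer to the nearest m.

121 m

Let the plane be z = a·E + b·N + c.
SP-2−SP-1: 154a − 177b = −0.5;  SP-3−SP-1: 32a − 155b = −73.
Solving gives a = 0.70545, b = 0.61661.
Then c = 882.5 − a·-35 − b·210 = 777.70.
At (67, 42): z_contact = 47.3 + 25.9 + 777.70 = 850.9 m.
Depth below ground = 972 − 850.9 = 121 m.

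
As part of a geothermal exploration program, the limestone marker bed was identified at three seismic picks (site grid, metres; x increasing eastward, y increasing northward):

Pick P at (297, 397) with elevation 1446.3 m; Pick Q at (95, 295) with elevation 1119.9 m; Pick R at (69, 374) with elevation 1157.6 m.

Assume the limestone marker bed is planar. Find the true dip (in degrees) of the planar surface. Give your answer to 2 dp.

Two edge vectors: Pick P→Pick Q = (-202, -102, -326.4), Pick P→Pick R = (-228, -23, -288.7).
Normal n = (Pick P→Pick Q) × (Pick P→Pick R) = (21940.2, 16101.8, -18610).
So ∂z/∂x = −n_x/n_z = 1.17895 and ∂z/∂y = −n_y/n_z = 0.86522.
Gradient magnitude |∇z| = √(a² + b²) = √(1.38992 + 0.74861) = 1.46237.
True dip = arctan(1.46237) = 55.63°, dipping toward SW (azimuth ≈ 234°).

55.63°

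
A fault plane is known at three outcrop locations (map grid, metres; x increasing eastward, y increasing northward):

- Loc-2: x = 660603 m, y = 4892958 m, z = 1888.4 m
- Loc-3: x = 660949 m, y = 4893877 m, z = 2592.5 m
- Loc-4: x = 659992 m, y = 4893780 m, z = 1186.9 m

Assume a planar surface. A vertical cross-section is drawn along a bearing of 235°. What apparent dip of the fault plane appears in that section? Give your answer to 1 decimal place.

52.7°

Two edge vectors: Loc-2→Loc-3 = (346, 919, 704.1), Loc-2→Loc-4 = (-611, 822, -701.5).
Normal n = (Loc-2→Loc-3) × (Loc-2→Loc-4) = (-1223448.7, -187486.1, 845921).
So ∂z/∂x = −n_x/n_z = 1.44629 and ∂z/∂y = −n_y/n_z = 0.22164.
Unit vector along 235° is (sin 235°, cos 235°) = (-0.8192, -0.5736).
Slope in that direction = a·(-0.8192) + b·(-0.5736) = −1.31186.
Apparent dip = arctan|1.31186| = 52.7° (true dip is 55.6°, so apparent ≤ true as expected).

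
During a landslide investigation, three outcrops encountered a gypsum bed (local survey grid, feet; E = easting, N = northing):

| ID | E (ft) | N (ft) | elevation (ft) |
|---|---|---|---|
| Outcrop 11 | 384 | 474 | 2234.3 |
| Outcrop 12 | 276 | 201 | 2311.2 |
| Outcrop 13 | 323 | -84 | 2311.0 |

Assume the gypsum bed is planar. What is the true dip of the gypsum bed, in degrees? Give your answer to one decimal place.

Two edge vectors: Outcrop 11→Outcrop 12 = (-108, -273, 76.9), Outcrop 11→Outcrop 13 = (-61, -558, 76.7).
Normal n = (Outcrop 11→Outcrop 12) × (Outcrop 11→Outcrop 13) = (21971.1, 3592.7, 43611).
So ∂z/∂E = −n_x/n_z = −0.50380 and ∂z/∂N = −n_y/n_z = −0.08238.
Gradient magnitude |∇z| = √(a² + b²) = √(0.25381 + 0.00679) = 0.51049.
True dip = arctan(0.51049) = 27.0°, dipping toward E (azimuth ≈ 081°).

27.0°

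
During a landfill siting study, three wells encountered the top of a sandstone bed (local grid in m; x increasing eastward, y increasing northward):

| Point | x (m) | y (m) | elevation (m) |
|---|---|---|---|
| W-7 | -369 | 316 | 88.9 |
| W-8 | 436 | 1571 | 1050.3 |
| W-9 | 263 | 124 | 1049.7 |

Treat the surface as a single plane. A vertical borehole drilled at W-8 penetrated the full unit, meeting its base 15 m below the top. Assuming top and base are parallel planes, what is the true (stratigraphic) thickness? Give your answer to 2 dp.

8.41 m

Two edge vectors: W-7→W-8 = (805, 1255, 961.4), W-7→W-9 = (632, -192, 960.8).
Normal n = (W-7→W-8) × (W-7→W-9) = (1390392.8, -165839.2, -947720).
So ∂z/∂x = −n_x/n_z = 1.46709 and ∂z/∂y = −n_y/n_z = −0.17499.
|∇z| = √(a²+b²) = 1.47749, so dip δ = arctan(1.47749) = 55.91°.
True thickness = vertical thickness × cos δ = 15 × cos 55.91° = 8.41 m.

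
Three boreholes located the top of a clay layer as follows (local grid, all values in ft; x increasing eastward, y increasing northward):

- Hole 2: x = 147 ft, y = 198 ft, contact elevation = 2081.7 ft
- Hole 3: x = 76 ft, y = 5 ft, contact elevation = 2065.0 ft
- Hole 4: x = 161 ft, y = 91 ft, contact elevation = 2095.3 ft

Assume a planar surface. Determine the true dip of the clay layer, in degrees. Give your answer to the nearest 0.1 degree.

23.5°

Let the plane be z = a·x + b·y + c.
Hole 3−Hole 2: −71a − 193b = −16.7;  Hole 4−Hole 2: 14a − 107b = 13.6.
Solving gives a = 0.42836, b = −0.07106.
Gradient magnitude |∇z| = √(a² + b²) = √(0.18349 + 0.00505) = 0.43422.
True dip = arctan(0.43422) = 23.5°, dipping toward W (azimuth ≈ 279°).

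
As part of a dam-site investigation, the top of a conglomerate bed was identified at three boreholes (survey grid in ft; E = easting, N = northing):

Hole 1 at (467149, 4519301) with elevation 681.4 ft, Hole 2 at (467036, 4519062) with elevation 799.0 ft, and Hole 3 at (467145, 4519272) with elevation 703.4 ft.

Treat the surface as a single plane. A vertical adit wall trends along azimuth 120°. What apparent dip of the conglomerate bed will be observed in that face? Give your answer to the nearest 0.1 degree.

48.3°

Let the plane be z = a·E + b·N + c.
Hole 2−Hole 1: −113a − 239b = 117.6;  Hole 3−Hole 1: −4a − 29b = 22.
Solving gives a = 0.79604, b = −0.86842.
Unit vector along 120° is (sin 120°, cos 120°) = (0.8660, -0.5000).
Slope in that direction = a·(0.8660) + b·(-0.5000) = 1.12360.
Apparent dip = arctan|1.12360| = 48.3° (true dip is 49.7°, so apparent ≤ true as expected).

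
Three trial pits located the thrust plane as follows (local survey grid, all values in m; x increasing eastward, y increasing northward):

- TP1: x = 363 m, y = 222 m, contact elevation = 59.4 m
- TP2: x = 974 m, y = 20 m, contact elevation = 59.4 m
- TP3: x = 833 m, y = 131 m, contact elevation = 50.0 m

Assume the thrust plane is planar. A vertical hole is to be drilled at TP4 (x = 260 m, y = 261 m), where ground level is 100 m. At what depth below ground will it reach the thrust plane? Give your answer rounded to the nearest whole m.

Two edge vectors: TP1→TP2 = (611, -202, 0), TP1→TP3 = (470, -91, -9.4).
Normal n = (TP1→TP2) × (TP1→TP3) = (1898.8, 5743.4, 39339).
So ∂z/∂x = −n_x/n_z = −0.04827 and ∂z/∂y = −n_y/n_z = −0.14600.
Intercept c from TP1: 59.4 + 17.52 + 32.41 = 109.33.
At (260, 261): z_contact = −12.5 − 38.1 + 109.33 = 58.7 m.
Depth below ground = 100 − 58.7 = 41 m.

41 m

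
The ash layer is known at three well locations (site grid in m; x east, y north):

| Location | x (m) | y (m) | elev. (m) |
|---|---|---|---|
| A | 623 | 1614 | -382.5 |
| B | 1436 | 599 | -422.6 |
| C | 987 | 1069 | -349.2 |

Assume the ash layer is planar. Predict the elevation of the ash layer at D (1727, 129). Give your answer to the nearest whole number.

-377 m

Let the plane be z = a·x + b·y + c.
B−A: 813a − 1015b = −40.1;  C−A: 364a − 545b = 33.3.
Solving gives a = −0.75591, b = −0.56597.
Then c = -382.5 − a·623 − b·1614 = 1001.90.
At (1727, 129): z = −1305.5 − 73.0 + 1001.90 = -376.6 m.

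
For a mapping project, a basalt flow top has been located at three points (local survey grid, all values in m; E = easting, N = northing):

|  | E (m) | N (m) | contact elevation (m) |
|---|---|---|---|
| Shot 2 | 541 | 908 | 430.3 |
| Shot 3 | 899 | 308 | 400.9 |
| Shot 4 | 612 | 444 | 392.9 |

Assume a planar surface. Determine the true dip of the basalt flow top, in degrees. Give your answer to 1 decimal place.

6.6°

Let the plane be z = a·E + b·N + c.
Shot 3−Shot 2: 358a − 600b = −29.4;  Shot 4−Shot 2: 71a − 464b = −37.4.
Solving gives a = 0.07124, b = 0.09150.
Gradient magnitude |∇z| = √(a² + b²) = √(0.00507 + 0.00837) = 0.11596.
True dip = arctan(0.11596) = 6.6°, dipping toward SW (azimuth ≈ 218°).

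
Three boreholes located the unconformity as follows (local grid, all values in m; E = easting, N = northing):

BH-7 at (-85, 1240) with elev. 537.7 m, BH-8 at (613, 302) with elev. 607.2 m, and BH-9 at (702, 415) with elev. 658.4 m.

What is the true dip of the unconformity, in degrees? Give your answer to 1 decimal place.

Two edge vectors: BH-7→BH-8 = (698, -938, 69.5), BH-7→BH-9 = (787, -825, 120.7).
Normal n = (BH-7→BH-8) × (BH-7→BH-9) = (-55879.1, -29552.1, 162356).
So ∂z/∂E = −n_x/n_z = 0.34418 and ∂z/∂N = −n_y/n_z = 0.18202.
Gradient magnitude |∇z| = √(a² + b²) = √(0.11846 + 0.03313) = 0.38934.
True dip = arctan(0.38934) = 21.3°, dipping toward WSW (azimuth ≈ 242°).

21.3°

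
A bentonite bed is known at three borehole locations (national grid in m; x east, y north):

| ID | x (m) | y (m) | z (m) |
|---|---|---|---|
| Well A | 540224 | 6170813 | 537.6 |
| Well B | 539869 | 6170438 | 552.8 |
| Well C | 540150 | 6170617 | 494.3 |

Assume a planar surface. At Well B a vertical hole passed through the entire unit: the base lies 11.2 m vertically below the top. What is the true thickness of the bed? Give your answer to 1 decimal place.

9.6 m

Two edge vectors: Well A→Well B = (-355, -375, 15.2), Well A→Well C = (-74, -196, -43.3).
Normal n = (Well A→Well B) × (Well A→Well C) = (19216.7, -16496.3, 41830).
So ∂z/∂x = −n_x/n_z = −0.45940 and ∂z/∂y = −n_y/n_z = 0.39437.
|∇z| = √(a²+b²) = 0.60545, so dip δ = arctan(0.60545) = 31.19°.
True thickness = vertical thickness × cos δ = 11.2 × cos 31.19° = 9.6 m.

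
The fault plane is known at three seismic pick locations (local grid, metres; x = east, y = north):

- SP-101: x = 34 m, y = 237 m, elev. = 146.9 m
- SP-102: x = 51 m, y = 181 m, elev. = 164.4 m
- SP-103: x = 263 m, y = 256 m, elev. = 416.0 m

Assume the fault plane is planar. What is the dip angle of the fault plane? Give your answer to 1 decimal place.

Let the plane be z = a·x + b·y + c.
SP-102−SP-101: 17a − 56b = 17.5;  SP-103−SP-101: 229a + 19b = 269.1.
Solving gives a = 1.17153, b = 0.04314.
Gradient magnitude |∇z| = √(a² + b²) = √(1.37248 + 0.00186) = 1.17232.
True dip = arctan(1.17232) = 49.5°, dipping toward W (azimuth ≈ 268°).

49.5°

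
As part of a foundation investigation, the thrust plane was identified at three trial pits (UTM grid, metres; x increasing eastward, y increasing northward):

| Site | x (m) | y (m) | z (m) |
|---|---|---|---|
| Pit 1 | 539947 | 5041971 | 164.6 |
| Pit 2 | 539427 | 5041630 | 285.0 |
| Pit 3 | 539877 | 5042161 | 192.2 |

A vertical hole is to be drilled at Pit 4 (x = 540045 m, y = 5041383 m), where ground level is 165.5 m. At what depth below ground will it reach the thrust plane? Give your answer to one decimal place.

55.1 m

Two edge vectors: Pit 1→Pit 2 = (-520, -341, 120.4), Pit 1→Pit 3 = (-70, 190, 27.6).
Normal n = (Pit 1→Pit 2) × (Pit 1→Pit 3) = (-32287.6, 5924, -122670).
So ∂z/∂x = −n_x/n_z = −0.263206978 and ∂z/∂y = −n_y/n_z = 0.048292166.
Intercept c from Pit 1: 164.6 + 142117.82 − 243487.70 = −101205.28.
At (540045, 5041383): z_contact = −142143.61 + 243459.30 − 101205.28 = 110.41 m.
Depth below ground = 165.5 − 110.41 = 55.1 m.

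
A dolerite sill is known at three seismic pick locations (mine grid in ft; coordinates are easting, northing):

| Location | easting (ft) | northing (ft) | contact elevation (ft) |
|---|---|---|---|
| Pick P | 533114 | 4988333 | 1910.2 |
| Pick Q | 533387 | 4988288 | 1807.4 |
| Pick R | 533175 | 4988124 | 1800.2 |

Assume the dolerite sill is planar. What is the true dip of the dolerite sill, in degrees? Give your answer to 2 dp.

28.06°

Two edge vectors: Pick P→Pick Q = (273, -45, -102.8), Pick P→Pick R = (61, -209, -110).
Normal n = (Pick P→Pick Q) × (Pick P→Pick R) = (-16535.2, 23759.2, -54312).
So ∂z/∂easting = −n_x/n_z = −0.30445 and ∂z/∂northing = −n_y/n_z = 0.43746.
Gradient magnitude |∇z| = √(a² + b²) = √(0.09269 + 0.19137) = 0.53297.
True dip = arctan(0.53297) = 28.06°, dipping toward SE (azimuth ≈ 145°).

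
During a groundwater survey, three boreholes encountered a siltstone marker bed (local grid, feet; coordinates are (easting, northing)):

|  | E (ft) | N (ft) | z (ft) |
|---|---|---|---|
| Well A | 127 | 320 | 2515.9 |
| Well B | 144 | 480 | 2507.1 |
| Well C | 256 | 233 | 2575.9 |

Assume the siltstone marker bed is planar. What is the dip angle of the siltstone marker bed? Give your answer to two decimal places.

22.35°

Two edge vectors: Well A→Well B = (17, 160, -8.8), Well A→Well C = (129, -87, 60).
Normal n = (Well A→Well B) × (Well A→Well C) = (8834.4, -2155.2, -22119).
So ∂z/∂E = −n_x/n_z = 0.39940 and ∂z/∂N = −n_y/n_z = −0.09744.
Gradient magnitude |∇z| = √(a² + b²) = √(0.15952 + 0.00949) = 0.41112.
True dip = arctan(0.41112) = 22.35°, dipping toward WNW (azimuth ≈ 284°).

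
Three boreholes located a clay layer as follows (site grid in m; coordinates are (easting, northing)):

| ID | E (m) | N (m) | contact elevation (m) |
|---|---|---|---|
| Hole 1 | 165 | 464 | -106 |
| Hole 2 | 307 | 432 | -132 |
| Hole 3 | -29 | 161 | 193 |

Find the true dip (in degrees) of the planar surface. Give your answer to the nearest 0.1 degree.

Let the plane be z = a·E + b·N + c.
Hole 2−Hole 1: 142a − 32b = −26;  Hole 3−Hole 1: −194a − 303b = 299.
Solving gives a = −0.35435, b = −0.75992.
Gradient magnitude |∇z| = √(a² + b²) = √(0.12556 + 0.57748) = 0.83848.
True dip = arctan(0.83848) = 40.0°, dipping toward NNE (azimuth ≈ 025°).

40.0°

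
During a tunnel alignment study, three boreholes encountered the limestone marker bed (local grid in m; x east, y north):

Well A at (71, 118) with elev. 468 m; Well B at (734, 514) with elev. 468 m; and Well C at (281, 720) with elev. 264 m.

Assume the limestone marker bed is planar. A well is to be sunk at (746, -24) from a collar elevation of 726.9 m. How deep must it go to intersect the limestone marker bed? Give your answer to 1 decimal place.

25.5 m

Two edge vectors: Well A→Well B = (663, 396, 0), Well A→Well C = (210, 602, -204).
Normal n = (Well A→Well B) × (Well A→Well C) = (-80784, 135252, 315966).
So ∂z/∂x = −n_x/n_z = 0.25567 and ∂z/∂y = −n_y/n_z = −0.42806.
Intercept c from Well A: 468 − 18.15 + 50.51 = 500.36.
At (746, -24): z_contact = 190.73 + 10.27 + 500.36 = 701.36 m.
Depth below ground = 726.9 − 701.36 = 25.5 m.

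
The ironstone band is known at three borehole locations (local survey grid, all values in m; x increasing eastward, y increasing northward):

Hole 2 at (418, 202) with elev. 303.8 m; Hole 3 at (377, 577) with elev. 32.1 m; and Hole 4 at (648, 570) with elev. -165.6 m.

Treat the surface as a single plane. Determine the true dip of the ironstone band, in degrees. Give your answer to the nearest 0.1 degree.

47.8°

Two edge vectors: Hole 2→Hole 3 = (-41, 375, -271.7), Hole 2→Hole 4 = (230, 368, -469.4).
Normal n = (Hole 2→Hole 3) × (Hole 2→Hole 4) = (-76039.4, -81736.4, -101338).
So ∂z/∂x = −n_x/n_z = −0.75035 and ∂z/∂y = −n_y/n_z = −0.80657.
Gradient magnitude |∇z| = √(a² + b²) = √(0.56303 + 0.65056) = 1.10163.
True dip = arctan(1.10163) = 47.8°, dipping toward NE (azimuth ≈ 043°).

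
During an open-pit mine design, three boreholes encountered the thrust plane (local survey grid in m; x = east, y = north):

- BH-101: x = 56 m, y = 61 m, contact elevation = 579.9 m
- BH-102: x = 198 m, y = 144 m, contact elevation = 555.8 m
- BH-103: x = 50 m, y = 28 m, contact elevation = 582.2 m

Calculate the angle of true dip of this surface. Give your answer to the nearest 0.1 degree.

8.6°

Two edge vectors: BH-101→BH-102 = (142, 83, -24.1), BH-101→BH-103 = (-6, -33, 2.3).
Normal n = (BH-101→BH-102) × (BH-101→BH-103) = (-604.4, -182, -4188).
So ∂z/∂x = −n_x/n_z = −0.14432 and ∂z/∂y = −n_y/n_z = −0.04346.
Gradient magnitude |∇z| = √(a² + b²) = √(0.02083 + 0.00189) = 0.15072.
True dip = arctan(0.15072) = 8.6°, dipping toward ENE (azimuth ≈ 073°).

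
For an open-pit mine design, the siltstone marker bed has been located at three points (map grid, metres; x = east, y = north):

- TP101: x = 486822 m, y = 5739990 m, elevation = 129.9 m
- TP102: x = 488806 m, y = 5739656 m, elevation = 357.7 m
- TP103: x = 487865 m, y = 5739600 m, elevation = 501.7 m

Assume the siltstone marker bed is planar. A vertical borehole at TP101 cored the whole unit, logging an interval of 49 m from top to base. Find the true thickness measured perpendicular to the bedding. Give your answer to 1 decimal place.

31.7 m

Two edge vectors: TP101→TP102 = (1984, -334, 227.8), TP101→TP103 = (1043, -390, 371.8).
Normal n = (TP101→TP102) × (TP101→TP103) = (-35339.2, -500055.8, -425398).
So ∂z/∂x = −n_x/n_z = −0.08307 and ∂z/∂y = −n_y/n_z = −1.17550.
|∇z| = √(a²+b²) = 1.17843, so dip δ = arctan(1.17843) = 49.68°.
True thickness = vertical thickness × cos δ = 49 × cos 49.68° = 31.7 m.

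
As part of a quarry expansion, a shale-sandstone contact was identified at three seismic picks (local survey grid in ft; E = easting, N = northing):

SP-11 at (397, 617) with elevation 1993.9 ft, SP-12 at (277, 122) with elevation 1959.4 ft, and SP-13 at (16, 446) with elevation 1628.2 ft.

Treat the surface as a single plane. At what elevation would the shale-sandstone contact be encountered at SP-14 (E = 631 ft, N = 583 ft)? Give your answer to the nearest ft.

2244 ft

Two edge vectors: SP-11→SP-12 = (-120, -495, -34.5), SP-11→SP-13 = (-381, -171, -365.7).
Normal n = (SP-11→SP-12) × (SP-11→SP-13) = (175122, -30739.5, -168075).
So ∂z/∂E = −n_x/n_z = 1.04193 and ∂z/∂N = −n_y/n_z = −0.18289.
Intercept c from SP-11: 1993.9 − 413.65 + 112.84 = 1693.10.
At (631, 583): z = 657.5 − 106.6 + 1693.10 = 2243.9 ft.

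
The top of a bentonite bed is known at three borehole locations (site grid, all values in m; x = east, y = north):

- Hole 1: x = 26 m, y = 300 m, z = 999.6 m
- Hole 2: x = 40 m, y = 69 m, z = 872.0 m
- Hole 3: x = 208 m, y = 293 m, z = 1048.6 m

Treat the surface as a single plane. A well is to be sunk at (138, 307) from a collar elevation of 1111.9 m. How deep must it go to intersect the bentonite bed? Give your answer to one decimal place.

Let the plane be z = a·x + b·y + c.
Hole 2−Hole 1: 14a − 231b = −127.6;  Hole 3−Hole 1: 182a − 7b = 49.
Solving gives a = 0.29115, b = 0.57003.
Then c = 999.6 − a·26 − b·300 = 821.02.
At (138, 307): z_contact = 40.18 + 175.00 + 821.02 = 1036.20 m.
Depth below ground = 1111.9 − 1036.20 = 75.7 m.

75.7 m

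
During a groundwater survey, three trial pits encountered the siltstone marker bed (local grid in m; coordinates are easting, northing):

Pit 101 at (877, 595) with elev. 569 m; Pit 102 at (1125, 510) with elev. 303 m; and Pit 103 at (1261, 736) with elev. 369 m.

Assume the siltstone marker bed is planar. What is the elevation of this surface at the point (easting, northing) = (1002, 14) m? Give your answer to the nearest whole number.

17 m

Two edge vectors: Pit 101→Pit 102 = (248, -85, -266), Pit 101→Pit 103 = (384, 141, -200).
Normal n = (Pit 101→Pit 102) × (Pit 101→Pit 103) = (54506, -52544, 67608).
So ∂z/∂easting = −n_x/n_z = −0.80621 and ∂z/∂northing = −n_y/n_z = 0.77719.
Intercept c from Pit 101: 569 + 707.04 − 462.43 = 813.62.
At (1002, 14): z = −807.8 + 10.9 + 813.62 = 16.7 m.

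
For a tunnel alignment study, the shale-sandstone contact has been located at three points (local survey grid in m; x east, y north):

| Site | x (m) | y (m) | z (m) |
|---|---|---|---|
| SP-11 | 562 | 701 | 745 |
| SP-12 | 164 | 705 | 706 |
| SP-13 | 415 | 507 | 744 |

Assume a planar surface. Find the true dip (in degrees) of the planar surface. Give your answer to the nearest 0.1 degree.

Two edge vectors: SP-11→SP-12 = (-398, 4, -39), SP-11→SP-13 = (-147, -194, -1).
Normal n = (SP-11→SP-12) × (SP-11→SP-13) = (-7570, 5335, 77800).
So ∂z/∂x = −n_x/n_z = 0.09730 and ∂z/∂y = −n_y/n_z = −0.06857.
Gradient magnitude |∇z| = √(a² + b²) = √(0.00947 + 0.00470) = 0.11904.
True dip = arctan(0.11904) = 6.8°, dipping toward NW (azimuth ≈ 305°).

6.8°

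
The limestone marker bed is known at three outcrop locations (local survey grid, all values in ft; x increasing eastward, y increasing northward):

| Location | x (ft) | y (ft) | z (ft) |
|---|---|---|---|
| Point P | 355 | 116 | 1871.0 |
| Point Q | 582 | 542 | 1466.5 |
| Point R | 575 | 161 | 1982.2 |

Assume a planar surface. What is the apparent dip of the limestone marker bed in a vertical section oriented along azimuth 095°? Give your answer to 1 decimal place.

Let the plane be z = a·x + b·y + c.
Point Q−Point P: 227a + 426b = −404.5;  Point R−Point P: 220a + 45b = 111.2.
Solving gives a = 0.78527, b = −1.36797.
Unit vector along 095° is (sin 95°, cos 95°) = (0.9962, -0.0872).
Slope in that direction = a·(0.9962) + b·(-0.0872) = 0.90151.
Apparent dip = arctan|0.90151| = 42.0° (true dip is 57.6°, so apparent ≤ true as expected).

42.0°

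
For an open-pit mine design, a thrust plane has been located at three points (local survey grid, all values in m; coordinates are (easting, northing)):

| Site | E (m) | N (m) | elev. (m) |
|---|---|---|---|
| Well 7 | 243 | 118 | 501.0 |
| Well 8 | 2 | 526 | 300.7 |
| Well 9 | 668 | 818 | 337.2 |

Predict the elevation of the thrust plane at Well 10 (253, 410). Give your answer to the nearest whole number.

397 m

Two edge vectors: Well 7→Well 8 = (-241, 408, -200.3), Well 7→Well 9 = (425, 700, -163.8).
Normal n = (Well 7→Well 8) × (Well 7→Well 9) = (73379.6, -124603.3, -342100).
So ∂z/∂E = −n_x/n_z = 0.21450 and ∂z/∂N = −n_y/n_z = −0.36423.
Intercept c from Well 7: 501 − 52.12 + 42.98 = 491.86.
At (253, 410): z = 54.3 − 149.3 + 491.86 = 396.8 m.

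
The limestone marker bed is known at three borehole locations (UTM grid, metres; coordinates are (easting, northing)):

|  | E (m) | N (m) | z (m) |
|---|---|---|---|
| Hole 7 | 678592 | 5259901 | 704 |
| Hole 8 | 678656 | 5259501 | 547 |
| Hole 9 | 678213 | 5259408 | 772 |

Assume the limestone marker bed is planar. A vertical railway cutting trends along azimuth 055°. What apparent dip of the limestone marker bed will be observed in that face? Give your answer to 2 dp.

16.44°

Let the plane be z = a·E + b·N + c.
Hole 8−Hole 7: 64a − 400b = −157;  Hole 9−Hole 7: −379a − 493b = 68.
Solving gives a = −0.57112, b = 0.30112.
Unit vector along 055° is (sin 55°, cos 55°) = (0.8192, 0.5736).
Slope in that direction = a·(0.8192) + b·(0.5736) = −0.29511.
Apparent dip = arctan|0.29511| = 16.44° (true dip is 32.8°, so apparent ≤ true as expected).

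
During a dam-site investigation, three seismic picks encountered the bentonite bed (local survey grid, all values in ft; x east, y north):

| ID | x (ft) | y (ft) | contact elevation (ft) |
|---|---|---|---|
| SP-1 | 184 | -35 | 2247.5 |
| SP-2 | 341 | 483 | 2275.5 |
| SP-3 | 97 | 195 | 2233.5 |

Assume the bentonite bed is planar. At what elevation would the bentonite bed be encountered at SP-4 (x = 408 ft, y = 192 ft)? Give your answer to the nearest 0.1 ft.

Two edge vectors: SP-1→SP-2 = (157, 518, 28), SP-1→SP-3 = (-87, 230, -14).
Normal n = (SP-1→SP-2) × (SP-1→SP-3) = (-13692, -238, 81176).
So ∂z/∂x = −n_x/n_z = 0.16867 and ∂z/∂y = −n_y/n_z = 0.00293.
Intercept c from SP-1: 2247.5 − 31.04 + 0.10 = 2216.57.
At (408, 192): z = 68.8 + 0.6 + 2216.57 = 2285.9 ft.

2285.9 ft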